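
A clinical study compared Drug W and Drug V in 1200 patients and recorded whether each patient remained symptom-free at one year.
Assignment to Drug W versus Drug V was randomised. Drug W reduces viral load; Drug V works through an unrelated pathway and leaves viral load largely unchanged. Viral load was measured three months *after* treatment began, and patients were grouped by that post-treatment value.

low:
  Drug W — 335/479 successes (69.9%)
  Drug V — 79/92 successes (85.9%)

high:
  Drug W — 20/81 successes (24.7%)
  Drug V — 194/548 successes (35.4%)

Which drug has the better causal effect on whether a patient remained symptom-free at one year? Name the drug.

Drug W

Within every viral load level Drug V has the higher rate, yet pooled Drug W does — Simpson's reversal.
Viral load lies on the pathway drug → viral load → outcome, so adjusting for it blocks the indirect effect. For the total causal effect of drug, use the unadjusted pooled rates.
Pooled: Drug W 63.4% vs Drug V 42.7%; Drug W is higher overall.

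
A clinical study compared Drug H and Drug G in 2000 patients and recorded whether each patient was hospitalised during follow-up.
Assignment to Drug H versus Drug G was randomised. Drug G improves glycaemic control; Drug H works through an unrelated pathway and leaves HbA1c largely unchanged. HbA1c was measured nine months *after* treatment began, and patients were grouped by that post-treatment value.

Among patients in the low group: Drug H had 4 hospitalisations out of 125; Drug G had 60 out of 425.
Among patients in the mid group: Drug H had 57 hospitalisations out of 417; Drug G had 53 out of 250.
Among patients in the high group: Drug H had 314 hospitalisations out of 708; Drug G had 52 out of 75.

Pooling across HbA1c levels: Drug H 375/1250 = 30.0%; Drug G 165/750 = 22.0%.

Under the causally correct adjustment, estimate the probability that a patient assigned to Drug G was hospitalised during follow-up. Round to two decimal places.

Within every HbA1c level Drug H has the lower rate, yet pooled Drug G does — Simpson's reversal.
The distribution of HbA1c is itself part of what the drug does — it is an intermediate outcome. Holding it fixed would remove that part of the effect; the total effect is the pooled difference.
So P(outcome | do(Drug G)) is just the pooled rate for Drug G: 165/750 = 0.220.

0.22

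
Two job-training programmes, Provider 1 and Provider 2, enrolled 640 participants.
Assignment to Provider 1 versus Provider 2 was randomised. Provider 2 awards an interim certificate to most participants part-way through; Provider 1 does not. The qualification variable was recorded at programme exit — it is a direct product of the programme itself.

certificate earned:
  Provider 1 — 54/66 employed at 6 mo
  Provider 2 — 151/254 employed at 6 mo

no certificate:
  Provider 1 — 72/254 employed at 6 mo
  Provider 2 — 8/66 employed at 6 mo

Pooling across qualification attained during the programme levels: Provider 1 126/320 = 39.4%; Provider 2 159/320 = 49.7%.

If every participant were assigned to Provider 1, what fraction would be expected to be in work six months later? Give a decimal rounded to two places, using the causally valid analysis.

Qualification attained during the programme is recorded after the programme and is itself shifted by it — it sits on the causal path from programme to outcome. Conditioning on a mediator would strip out part of the effect we want; the pooled comparison gives the total causal effect.
So P(outcome | do(Provider 1)) is just the pooled rate for Provider 1: 126/320 = 0.394.

0.39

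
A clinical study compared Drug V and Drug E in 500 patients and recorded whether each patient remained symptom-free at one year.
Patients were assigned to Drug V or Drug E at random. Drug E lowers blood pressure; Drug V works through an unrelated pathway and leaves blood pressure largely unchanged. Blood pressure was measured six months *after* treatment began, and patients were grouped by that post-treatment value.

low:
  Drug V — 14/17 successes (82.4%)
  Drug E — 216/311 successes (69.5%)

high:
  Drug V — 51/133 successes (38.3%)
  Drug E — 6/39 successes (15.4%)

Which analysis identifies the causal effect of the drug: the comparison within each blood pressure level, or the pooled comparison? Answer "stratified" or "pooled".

pooled

Drug V is higher inside every blood pressure stratum but Drug E is higher in aggregate. Whether to stratify depends on how blood pressure relates to the drug.
Stratifying would compare drugs among patients the drugs themselves sorted into blood pressure groups — a form of selection on an intermediate. The unconditioned pooled rates give the total causal effect.
Pooled: Drug V 43.3% vs Drug E 63.4%; Drug E is higher overall.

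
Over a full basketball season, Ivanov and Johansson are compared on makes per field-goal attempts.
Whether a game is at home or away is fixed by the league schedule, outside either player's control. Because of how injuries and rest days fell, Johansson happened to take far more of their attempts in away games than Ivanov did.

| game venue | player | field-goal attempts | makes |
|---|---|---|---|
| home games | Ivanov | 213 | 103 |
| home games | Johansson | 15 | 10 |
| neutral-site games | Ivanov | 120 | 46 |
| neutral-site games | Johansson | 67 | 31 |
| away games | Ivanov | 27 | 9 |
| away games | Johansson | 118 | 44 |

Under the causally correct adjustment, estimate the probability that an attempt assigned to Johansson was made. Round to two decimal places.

0.52

Within every game venue level Johansson has the higher rate, yet pooled Ivanov does — Simpson's reversal.
Game venue satisfies the back-door criterion: it is not a descendant of the player, and it blocks the spurious path from player to outcome. Adjusting for it (i.e., using the within-game venue rates) gives the causal effect.
Standardising Johansson to the population game venue mix: 0.407·10/15 + 0.334·31/67 + 0.259·44/118 = 0.522.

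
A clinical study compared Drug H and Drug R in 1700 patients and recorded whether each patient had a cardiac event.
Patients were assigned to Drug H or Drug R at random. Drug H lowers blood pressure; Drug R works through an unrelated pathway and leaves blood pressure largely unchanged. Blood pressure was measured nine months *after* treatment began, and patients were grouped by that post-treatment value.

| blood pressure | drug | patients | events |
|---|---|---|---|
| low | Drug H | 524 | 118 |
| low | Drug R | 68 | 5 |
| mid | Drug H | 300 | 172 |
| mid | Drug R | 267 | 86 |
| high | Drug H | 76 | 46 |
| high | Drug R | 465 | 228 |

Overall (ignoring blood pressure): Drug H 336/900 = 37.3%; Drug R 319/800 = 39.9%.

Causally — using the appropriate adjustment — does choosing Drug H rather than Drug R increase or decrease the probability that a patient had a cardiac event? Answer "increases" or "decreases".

Blood pressure is recorded after the drug and is itself shifted by it — it sits on the causal path from drug to outcome. Conditioning on a mediator would strip out part of the effect we want; the pooled comparison gives the total causal effect.
Pooled: Drug H 37.3% vs Drug R 39.9%; Drug H is lower overall.

decreases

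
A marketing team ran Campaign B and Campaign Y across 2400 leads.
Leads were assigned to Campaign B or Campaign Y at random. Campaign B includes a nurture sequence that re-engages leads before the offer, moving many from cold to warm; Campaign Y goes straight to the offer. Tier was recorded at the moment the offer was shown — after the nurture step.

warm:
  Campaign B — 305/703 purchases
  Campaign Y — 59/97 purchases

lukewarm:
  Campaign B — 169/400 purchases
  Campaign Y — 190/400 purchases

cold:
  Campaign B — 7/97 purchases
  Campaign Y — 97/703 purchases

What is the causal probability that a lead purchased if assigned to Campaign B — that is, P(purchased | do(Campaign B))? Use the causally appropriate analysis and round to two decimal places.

0.40

Campaign Y is higher inside every engagement tier stratum but Campaign B is higher in aggregate. Whether to stratify depends on how engagement tier relates to the campaign.
Engagement tier here is a post-treatment variable shaped by the campaign; conditioning on it would introduce bias rather than remove it. The overall comparison is the causal one.
So P(outcome | do(Campaign B)) is just the pooled rate for Campaign B: 481/1200 = 0.401.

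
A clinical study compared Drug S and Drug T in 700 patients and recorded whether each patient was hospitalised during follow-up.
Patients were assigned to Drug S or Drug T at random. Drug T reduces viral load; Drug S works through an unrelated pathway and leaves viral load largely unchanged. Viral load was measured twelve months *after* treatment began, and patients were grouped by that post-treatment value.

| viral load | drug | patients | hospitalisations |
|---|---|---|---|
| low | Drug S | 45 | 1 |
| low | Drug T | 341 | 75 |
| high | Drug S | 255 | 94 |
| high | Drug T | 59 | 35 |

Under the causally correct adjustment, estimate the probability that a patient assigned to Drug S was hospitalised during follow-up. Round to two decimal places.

0.32

Stratifying would compare drugs among patients the drugs themselves sorted into viral load groups — a form of selection on an intermediate. The unconditioned pooled rates give the total causal effect.
So P(outcome | do(Drug S)) is just the pooled rate for Drug S: 95/300 = 0.317.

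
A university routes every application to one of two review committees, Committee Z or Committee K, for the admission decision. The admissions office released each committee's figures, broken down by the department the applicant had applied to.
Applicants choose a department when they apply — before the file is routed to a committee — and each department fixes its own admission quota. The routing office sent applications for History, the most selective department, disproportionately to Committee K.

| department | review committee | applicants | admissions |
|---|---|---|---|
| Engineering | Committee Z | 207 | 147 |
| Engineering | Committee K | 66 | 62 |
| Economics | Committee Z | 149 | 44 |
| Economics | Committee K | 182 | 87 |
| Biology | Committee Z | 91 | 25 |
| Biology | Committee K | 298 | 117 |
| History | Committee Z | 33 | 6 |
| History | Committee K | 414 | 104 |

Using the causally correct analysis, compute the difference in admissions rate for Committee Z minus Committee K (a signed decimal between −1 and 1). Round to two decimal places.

Department is set before the review committee has any effect — it is not caused by the review committee — and it independently drives the outcome. That makes it a confounder, so the causal comparison is within department levels.
Adjusting over the population distribution of department: 0.190·(0.710−0.939) + 0.230·(0.295−0.478) + 0.270·(0.275−0.393) + 0.310·(0.182−0.251) = -0.139.

-0.14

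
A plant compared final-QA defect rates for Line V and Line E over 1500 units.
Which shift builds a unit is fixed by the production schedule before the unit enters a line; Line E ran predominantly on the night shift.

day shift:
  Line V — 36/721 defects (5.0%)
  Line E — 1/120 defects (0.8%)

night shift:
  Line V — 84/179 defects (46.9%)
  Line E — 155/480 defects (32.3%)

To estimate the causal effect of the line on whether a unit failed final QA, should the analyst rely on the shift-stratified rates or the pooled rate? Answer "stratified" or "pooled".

The shift-specific comparison favours Line E throughout, but the pooled figures favour Line V. The question is whether to condition on shift.
Since shift is a pre-existing factor (not a product of the line) and it affects the outcome on its own, it is a confounder. The stratified rates, not the pooled rate, identify the causal effect.
Within each level — day shift: 5.0% vs 0.8%; night shift: 46.9% vs 32.3% — Line E is lower every time.

stratified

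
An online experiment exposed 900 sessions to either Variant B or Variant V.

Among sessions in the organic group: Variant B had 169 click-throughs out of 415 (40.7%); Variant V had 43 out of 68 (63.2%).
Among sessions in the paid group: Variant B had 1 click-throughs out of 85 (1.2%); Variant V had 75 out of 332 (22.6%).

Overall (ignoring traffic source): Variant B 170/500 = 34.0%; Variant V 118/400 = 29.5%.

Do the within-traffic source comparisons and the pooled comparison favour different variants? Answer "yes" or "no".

yes

Within each traffic source level (organic 40.7% vs 63.2%; paid 1.2% vs 22.6%), Variant V has the higher rate every time. Pooled: 34.0% vs 29.5% — Variant B has the higher rate overall. The two comparisons disagree.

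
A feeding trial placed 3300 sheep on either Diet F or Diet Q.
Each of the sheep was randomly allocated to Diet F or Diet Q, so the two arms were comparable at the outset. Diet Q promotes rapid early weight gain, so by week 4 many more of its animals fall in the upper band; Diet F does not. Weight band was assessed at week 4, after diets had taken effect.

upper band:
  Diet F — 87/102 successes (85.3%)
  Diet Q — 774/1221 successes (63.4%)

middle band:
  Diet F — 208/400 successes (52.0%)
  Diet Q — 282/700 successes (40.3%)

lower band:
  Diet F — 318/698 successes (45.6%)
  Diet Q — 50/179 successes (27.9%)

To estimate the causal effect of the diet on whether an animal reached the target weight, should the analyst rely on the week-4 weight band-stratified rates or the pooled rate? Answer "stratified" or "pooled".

The stratified and pooled comparisons disagree (Diet F wins within each week-4 weight band; Diet Q wins overall), so the answer turns on the causal role of week-4 weight band.
The distribution of week-4 weight band is itself part of what the diet does — it is an intermediate outcome. Holding it fixed would remove that part of the effect; the total effect is the pooled difference.
Pooled: Diet F 51.1% vs Diet Q 52.7%; Diet Q is higher overall.

pooled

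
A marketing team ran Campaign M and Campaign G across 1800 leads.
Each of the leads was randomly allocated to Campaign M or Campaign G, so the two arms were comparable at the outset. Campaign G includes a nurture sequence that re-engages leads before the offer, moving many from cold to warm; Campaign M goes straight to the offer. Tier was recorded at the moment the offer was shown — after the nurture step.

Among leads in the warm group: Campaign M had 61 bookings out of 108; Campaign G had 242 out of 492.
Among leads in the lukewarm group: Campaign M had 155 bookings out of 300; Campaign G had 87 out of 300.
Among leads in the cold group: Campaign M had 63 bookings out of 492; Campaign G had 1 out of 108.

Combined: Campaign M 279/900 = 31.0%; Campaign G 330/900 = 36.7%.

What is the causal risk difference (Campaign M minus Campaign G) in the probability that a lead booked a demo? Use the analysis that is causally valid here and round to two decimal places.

Within every engagement tier level Campaign M has the higher rate, yet pooled Campaign G does — Simpson's reversal.
Engagement tier lies on the pathway campaign → engagement tier → outcome, so adjusting for it blocks the indirect effect. For the total causal effect of campaign, use the unadjusted pooled rates.
The causal difference is the pooled difference: 0.310 − 0.367 = -0.057.

-0.06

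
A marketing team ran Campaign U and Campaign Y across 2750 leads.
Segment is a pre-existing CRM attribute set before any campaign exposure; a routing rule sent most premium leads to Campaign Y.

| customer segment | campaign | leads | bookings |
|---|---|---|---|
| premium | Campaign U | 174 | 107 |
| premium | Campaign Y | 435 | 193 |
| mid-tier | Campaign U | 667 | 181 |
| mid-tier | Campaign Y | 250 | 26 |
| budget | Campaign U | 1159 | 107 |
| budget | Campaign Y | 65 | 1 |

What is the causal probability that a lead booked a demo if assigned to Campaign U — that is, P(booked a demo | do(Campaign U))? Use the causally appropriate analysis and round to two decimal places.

Within every customer segment level Campaign U has the higher rate, yet pooled Campaign Y does — Simpson's reversal.
Customer segment differs across campaigns for reasons unrelated to any effect of the campaign itself, and it separately predicts the outcome — a classic confounder. We must compare within customer segment levels.
Standardising Campaign U to the population customer segment mix: 0.221·107/174 + 0.333·181/667 + 0.445·107/1159 = 0.268.

0.27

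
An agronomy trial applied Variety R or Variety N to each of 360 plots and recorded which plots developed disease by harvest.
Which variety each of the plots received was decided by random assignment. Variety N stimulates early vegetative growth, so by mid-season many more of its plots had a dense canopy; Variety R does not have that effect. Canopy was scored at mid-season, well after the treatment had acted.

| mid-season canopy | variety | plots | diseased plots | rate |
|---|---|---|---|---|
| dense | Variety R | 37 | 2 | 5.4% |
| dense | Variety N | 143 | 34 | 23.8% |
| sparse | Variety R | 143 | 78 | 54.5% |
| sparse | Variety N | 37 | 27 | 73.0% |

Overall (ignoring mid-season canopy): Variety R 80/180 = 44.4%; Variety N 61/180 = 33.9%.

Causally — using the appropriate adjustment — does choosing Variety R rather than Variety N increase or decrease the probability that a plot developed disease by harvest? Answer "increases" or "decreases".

Because the variety influences mid-season canopy, mid-season canopy is a post-treatment mediator, not a confounder. Stratifying on it would bias the estimate; the causal effect is the crude pooled difference.
Pooled: Variety R 44.4% vs Variety N 33.9%; Variety N is lower overall.

increases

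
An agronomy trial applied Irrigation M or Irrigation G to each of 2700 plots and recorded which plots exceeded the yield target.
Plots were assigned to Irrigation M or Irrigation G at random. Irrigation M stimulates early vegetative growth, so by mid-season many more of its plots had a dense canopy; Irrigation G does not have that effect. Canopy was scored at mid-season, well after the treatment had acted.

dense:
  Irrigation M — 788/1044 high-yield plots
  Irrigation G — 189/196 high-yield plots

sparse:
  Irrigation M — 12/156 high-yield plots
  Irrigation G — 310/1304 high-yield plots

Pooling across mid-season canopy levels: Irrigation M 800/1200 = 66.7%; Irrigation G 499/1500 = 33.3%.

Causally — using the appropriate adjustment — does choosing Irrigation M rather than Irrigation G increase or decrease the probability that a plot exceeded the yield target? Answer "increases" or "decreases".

increases

The mid-season canopy-specific comparison favours Irrigation G throughout, but the pooled figures favour Irrigation M. The question is whether to condition on mid-season canopy.
Because the irrigation influences mid-season canopy, mid-season canopy is a post-treatment mediator, not a confounder. Stratifying on it would bias the estimate; the causal effect is the crude pooled difference.
Pooled: Irrigation M 66.7% vs Irrigation G 33.3%; Irrigation M is higher overall.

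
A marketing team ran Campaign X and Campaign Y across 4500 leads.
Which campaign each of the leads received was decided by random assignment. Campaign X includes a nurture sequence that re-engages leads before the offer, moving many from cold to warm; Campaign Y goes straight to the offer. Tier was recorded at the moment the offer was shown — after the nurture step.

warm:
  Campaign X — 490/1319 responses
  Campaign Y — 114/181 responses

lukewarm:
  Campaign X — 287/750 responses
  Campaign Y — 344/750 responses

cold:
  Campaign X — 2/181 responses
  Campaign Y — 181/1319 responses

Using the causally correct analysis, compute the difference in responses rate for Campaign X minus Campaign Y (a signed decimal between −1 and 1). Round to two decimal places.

Campaign Y is higher inside every engagement tier stratum but Campaign X is higher in aggregate. Whether to stratify depends on how engagement tier relates to the campaign.
Engagement tier is downstream of the campaign. One should not condition on a consequence of treatment, so the overall rates are the right comparison.
The causal difference is the pooled difference: 0.346 − 0.284 = +0.062.

+0.06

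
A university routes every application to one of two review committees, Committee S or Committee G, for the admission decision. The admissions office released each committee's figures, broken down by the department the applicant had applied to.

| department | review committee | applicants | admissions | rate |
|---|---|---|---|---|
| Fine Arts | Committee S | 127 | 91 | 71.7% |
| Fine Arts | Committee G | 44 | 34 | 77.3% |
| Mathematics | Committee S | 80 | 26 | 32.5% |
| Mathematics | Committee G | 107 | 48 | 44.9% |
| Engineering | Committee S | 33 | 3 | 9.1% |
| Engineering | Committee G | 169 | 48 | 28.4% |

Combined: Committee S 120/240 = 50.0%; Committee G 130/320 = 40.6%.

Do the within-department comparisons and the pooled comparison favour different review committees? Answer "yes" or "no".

yes

Within each department level (Fine Arts 71.7% vs 77.3%; Mathematics 32.5% vs 44.9%; Engineering 9.1% vs 28.4%), Committee G has the higher rate every time. Pooled: 50.0% vs 40.6% — Committee S has the higher rate overall. The two comparisons disagree.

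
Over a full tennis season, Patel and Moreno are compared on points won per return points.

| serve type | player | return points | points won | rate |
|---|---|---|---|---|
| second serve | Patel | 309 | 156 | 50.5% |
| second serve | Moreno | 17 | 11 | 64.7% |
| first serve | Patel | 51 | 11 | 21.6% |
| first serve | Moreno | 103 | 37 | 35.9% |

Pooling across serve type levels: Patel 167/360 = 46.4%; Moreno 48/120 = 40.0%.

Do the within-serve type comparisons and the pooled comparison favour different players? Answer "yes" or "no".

yes

Within each serve type level (second serve 50.5% vs 64.7%; first serve 21.6% vs 35.9%), Moreno has the higher rate every time. Pooled: 46.4% vs 40.0% — Patel has the higher rate overall. The two comparisons disagree.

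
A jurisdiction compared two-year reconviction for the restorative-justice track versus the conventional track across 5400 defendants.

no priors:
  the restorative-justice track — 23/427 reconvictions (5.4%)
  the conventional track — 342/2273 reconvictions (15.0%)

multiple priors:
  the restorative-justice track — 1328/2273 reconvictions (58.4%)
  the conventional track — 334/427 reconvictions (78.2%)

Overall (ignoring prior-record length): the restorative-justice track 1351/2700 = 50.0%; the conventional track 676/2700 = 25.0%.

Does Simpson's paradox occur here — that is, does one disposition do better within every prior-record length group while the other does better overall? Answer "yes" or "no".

Within each prior-record length level (no priors 5.4% vs 15.0%; multiple priors 58.4% vs 78.2%), the restorative-justice track has the lower rate every time. Pooled: 50.0% vs 25.0% — the conventional track has the lower rate overall. The two comparisons disagree.

yes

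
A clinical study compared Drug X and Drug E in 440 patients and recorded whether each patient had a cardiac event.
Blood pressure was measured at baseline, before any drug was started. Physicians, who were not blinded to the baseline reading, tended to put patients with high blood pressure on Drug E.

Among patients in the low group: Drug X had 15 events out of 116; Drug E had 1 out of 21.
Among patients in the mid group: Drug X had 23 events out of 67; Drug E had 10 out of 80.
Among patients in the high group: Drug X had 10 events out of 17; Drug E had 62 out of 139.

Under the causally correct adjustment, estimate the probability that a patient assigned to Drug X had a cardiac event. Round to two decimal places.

0.36

Nothing the drug does changes blood pressure; the imbalance is an allocation artefact. With blood pressure also predicting the outcome, the pooled figure is confounded, and the within-stratum comparison is the causal one.
Standardising Drug X to the population blood pressure mix: 0.311·15/116 + 0.334·23/67 + 0.355·10/17 = 0.364.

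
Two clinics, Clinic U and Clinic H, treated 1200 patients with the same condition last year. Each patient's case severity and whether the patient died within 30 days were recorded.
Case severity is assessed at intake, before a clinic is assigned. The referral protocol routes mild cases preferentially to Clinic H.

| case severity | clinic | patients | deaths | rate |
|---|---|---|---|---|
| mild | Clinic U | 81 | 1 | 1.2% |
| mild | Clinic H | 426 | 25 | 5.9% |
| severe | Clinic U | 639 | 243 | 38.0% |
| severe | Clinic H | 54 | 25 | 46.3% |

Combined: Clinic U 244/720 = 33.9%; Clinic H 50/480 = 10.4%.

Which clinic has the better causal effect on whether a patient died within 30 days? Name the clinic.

The case severity-specific comparison favours Clinic U throughout, but the pooled figures favour Clinic H. The question is whether to condition on case severity.
Here case severity is a common cause — it drives both which clinic a case falls under and the outcome. The crude comparison mixes populations; the stratum-specific rates are the causally relevant ones.
Within each level — mild: 1.2% vs 5.9%; severe: 38.0% vs 46.3% — Clinic U is lower every time.

Clinic U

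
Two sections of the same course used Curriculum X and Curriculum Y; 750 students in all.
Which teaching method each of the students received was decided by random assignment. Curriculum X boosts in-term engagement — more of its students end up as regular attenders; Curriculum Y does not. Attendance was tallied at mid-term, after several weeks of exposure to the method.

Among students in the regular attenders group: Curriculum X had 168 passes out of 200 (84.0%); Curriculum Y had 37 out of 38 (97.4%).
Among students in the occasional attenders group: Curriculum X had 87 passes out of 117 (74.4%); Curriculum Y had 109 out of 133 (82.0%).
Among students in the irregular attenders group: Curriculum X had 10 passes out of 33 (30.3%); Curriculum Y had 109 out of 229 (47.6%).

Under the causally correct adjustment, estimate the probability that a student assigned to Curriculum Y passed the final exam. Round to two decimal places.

Curriculum Y is higher inside every mid-term attendance stratum but Curriculum X is higher in aggregate. Whether to stratify depends on how mid-term attendance relates to the teaching method.
Mid-term attendance lies on the pathway teaching method → mid-term attendance → outcome, so adjusting for it blocks the indirect effect. For the total causal effect of teaching method, use the unadjusted pooled rates.
So P(outcome | do(Curriculum Y)) is just the pooled rate for Curriculum Y: 255/400 = 0.637.

0.64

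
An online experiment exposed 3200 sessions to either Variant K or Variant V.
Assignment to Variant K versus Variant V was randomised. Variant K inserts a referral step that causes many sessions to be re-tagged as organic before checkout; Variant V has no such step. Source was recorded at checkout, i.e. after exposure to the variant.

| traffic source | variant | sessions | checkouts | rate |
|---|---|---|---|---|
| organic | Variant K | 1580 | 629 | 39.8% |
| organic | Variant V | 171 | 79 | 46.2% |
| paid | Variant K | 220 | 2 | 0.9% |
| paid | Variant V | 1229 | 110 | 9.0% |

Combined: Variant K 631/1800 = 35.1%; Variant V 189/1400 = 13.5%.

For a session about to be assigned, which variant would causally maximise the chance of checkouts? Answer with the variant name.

Variant K

Stratifying would compare variants among sessions the variants themselves sorted into traffic source groups — a form of selection on an intermediate. The unconditioned pooled rates give the total causal effect.
Pooled: Variant K 35.1% vs Variant V 13.5%; Variant K is higher overall.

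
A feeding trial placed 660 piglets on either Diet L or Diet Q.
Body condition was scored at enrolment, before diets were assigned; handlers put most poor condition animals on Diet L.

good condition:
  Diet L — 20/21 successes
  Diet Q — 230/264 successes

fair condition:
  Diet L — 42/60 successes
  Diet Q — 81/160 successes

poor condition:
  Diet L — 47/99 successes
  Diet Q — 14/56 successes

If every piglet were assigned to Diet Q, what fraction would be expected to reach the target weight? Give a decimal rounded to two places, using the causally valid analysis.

0.60

Starting body condition satisfies the back-door criterion: it is not a descendant of the diet, and it blocks the spurious path from diet to outcome. Adjusting for it (i.e., using the within-starting body condition rates) gives the causal effect.
Standardising Diet Q to the population starting body condition mix: 0.432·230/264 + 0.333·81/160 + 0.235·14/56 = 0.604.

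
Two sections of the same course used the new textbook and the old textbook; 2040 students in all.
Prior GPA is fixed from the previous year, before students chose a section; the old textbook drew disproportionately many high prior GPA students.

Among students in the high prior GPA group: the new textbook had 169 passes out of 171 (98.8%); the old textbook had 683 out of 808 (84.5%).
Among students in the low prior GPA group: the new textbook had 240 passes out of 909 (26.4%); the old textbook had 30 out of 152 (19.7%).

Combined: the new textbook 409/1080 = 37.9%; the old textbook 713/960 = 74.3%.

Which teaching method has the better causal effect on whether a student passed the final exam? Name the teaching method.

the new textbook

Prior GPA band satisfies the back-door criterion: it is not a descendant of the teaching method, and it blocks the spurious path from teaching method to outcome. Adjusting for it (i.e., using the within-prior GPA band rates) gives the causal effect.
Within each level — high prior GPA: 98.8% vs 84.5%; low prior GPA: 26.4% vs 19.7% — the new textbook is higher every time.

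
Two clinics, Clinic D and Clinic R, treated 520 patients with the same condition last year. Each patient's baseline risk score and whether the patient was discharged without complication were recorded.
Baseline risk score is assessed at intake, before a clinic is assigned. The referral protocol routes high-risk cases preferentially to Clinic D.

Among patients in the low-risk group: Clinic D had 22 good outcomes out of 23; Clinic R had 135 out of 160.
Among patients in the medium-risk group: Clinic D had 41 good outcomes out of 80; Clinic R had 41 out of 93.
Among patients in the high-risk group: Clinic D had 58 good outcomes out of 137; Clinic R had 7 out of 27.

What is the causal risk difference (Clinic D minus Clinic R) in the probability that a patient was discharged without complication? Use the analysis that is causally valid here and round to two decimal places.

Baseline risk score is set before the clinic has any effect — it is not caused by the clinic — and it independently drives the outcome. That makes it a confounder, so the causal comparison is within baseline risk score levels.
Adjusting over the population distribution of baseline risk score: 0.352·(0.957−0.844) + 0.333·(0.512−0.441) + 0.315·(0.423−0.259) = +0.115.

+0.12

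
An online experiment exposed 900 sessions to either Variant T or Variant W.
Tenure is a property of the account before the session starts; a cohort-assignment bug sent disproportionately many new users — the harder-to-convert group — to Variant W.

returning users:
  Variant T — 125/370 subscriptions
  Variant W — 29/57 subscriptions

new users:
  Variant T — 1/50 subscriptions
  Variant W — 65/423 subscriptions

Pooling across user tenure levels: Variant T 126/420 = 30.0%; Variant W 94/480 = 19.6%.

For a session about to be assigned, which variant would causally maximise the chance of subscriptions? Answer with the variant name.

Variant W

Here user tenure is a common cause — it drives both which variant a case falls under and the outcome. The crude comparison mixes populations; the stratum-specific rates are the causally relevant ones.
Within each level — returning users: 33.8% vs 50.9%; new users: 2.0% vs 15.4% — Variant W is higher every time.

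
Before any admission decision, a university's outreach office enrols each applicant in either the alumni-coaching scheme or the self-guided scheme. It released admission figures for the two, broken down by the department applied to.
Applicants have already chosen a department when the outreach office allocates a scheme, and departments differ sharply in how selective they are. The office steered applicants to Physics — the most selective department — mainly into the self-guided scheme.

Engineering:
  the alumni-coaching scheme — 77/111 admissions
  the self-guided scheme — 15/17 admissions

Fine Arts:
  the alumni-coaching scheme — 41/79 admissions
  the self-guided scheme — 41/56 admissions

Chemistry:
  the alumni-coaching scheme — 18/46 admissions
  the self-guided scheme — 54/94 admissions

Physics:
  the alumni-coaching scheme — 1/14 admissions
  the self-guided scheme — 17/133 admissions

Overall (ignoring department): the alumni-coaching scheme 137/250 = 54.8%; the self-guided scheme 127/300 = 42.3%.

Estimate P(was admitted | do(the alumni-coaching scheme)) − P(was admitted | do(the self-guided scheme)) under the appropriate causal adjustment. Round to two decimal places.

-0.16

The stratified and pooled comparisons disagree (the self-guided scheme wins within each department; the alumni-coaching scheme wins overall), so the answer turns on the causal role of department.
Department satisfies the back-door criterion: it is not a descendant of the outreach scheme, and it blocks the spurious path from outreach scheme to outcome. Adjusting for it (i.e., using the within-department rates) gives the causal effect.
Adjusting over the population distribution of department: 0.233·(0.694−0.882) + 0.245·(0.519−0.732) + 0.255·(0.391−0.574) + 0.267·(0.071−0.128) = -0.158.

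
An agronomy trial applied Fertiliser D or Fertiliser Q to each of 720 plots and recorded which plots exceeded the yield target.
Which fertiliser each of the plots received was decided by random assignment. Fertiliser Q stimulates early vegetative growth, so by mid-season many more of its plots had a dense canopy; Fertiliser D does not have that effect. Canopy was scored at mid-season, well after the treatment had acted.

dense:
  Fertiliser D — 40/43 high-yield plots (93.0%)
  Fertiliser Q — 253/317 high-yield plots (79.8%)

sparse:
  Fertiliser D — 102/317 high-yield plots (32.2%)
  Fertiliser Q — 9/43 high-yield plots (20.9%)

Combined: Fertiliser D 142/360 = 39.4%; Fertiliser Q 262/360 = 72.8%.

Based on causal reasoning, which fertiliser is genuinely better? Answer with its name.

Mid-season canopy here is a post-treatment variable shaped by the fertiliser; conditioning on it would introduce bias rather than remove it. The overall comparison is the causal one.
Pooled: Fertiliser D 39.4% vs Fertiliser Q 72.8%; Fertiliser Q is higher overall.

Fertiliser Q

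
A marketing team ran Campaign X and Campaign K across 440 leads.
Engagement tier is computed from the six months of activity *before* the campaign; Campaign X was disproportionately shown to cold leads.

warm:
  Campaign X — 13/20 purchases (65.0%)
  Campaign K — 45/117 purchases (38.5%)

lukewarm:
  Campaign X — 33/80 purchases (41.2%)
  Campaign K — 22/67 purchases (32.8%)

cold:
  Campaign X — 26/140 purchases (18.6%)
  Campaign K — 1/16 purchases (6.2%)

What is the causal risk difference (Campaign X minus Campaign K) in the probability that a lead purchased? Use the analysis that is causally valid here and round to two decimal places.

Here engagement tier is a common cause — it drives both which campaign a case falls under and the outcome. The crude comparison mixes populations; the stratum-specific rates are the causally relevant ones.
Adjusting over the population distribution of engagement tier: 0.311·(0.650−0.385) + 0.334·(0.412−0.328) + 0.355·(0.186−0.062) = +0.154.

+0.15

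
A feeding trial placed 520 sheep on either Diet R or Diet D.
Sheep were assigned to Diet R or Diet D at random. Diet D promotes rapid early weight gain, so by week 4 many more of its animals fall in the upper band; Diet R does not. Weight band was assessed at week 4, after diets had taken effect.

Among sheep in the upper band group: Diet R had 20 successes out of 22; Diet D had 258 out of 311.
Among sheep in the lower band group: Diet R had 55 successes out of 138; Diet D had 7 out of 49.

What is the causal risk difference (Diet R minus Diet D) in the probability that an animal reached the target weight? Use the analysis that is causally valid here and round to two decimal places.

Within every week-4 weight band level Diet R has the higher rate, yet pooled Diet D does — Simpson's reversal.
Week-4 weight band lies on the pathway diet → week-4 weight band → outcome, so adjusting for it blocks the indirect effect. For the total causal effect of diet, use the unadjusted pooled rates.
The causal difference is the pooled difference: 0.469 − 0.736 = -0.267.

-0.27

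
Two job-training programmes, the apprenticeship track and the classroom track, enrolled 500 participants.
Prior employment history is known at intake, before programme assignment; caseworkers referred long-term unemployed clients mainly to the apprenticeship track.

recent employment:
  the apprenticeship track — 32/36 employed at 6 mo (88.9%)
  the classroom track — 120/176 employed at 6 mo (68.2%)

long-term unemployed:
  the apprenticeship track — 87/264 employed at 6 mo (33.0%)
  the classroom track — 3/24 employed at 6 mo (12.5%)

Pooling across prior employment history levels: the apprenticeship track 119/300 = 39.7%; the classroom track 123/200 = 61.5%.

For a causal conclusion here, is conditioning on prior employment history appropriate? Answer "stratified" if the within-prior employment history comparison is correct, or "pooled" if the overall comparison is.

stratified

The imbalance in prior employment history arose from how participants were allocated, not from anything the programme did; and prior employment history independently affects the outcome. The pooled gap is confounded — condition on prior employment history.
Within each level — recent employment: 88.9% vs 68.2%; long-term unemployed: 33.0% vs 12.5% — the apprenticeship track is higher every time.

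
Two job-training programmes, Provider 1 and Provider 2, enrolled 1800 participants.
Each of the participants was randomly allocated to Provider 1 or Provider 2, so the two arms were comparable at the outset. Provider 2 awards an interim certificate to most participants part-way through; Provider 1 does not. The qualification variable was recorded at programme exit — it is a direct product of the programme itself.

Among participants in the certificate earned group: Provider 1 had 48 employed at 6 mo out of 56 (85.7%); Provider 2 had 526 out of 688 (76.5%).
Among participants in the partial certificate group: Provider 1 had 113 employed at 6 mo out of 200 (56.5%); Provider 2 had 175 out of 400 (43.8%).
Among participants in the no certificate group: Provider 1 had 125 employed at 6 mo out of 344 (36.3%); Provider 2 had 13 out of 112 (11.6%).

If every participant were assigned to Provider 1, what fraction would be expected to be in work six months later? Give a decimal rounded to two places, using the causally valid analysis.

The stratified and pooled comparisons disagree (Provider 1 wins within each qualification attained during the programme; Provider 2 wins overall), so the answer turns on the causal role of qualification attained during the programme.
Qualification attained during the programme here is a post-treatment variable shaped by the programme; conditioning on it would introduce bias rather than remove it. The overall comparison is the causal one.
So P(outcome | do(Provider 1)) is just the pooled rate for Provider 1: 286/600 = 0.477.

0.48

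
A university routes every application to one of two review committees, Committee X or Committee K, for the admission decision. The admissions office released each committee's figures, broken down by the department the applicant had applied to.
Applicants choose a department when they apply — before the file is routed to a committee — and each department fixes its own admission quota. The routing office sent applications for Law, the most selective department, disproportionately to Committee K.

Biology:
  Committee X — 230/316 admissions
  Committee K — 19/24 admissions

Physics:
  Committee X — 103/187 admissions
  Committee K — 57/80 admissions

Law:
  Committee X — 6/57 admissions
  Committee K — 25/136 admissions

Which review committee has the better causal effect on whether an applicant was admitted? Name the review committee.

Committee K is higher inside every department stratum but Committee X is higher in aggregate. Whether to stratify depends on how department relates to the review committee.
Department satisfies the back-door criterion: it is not a descendant of the review committee, and it blocks the spurious path from review committee to outcome. Adjusting for it (i.e., using the within-department rates) gives the causal effect.
Within each level — Biology: 72.8% vs 79.2%; Physics: 55.1% vs 71.2%; Law: 10.5% vs 18.4% — Committee K is higher every time.

Committee K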